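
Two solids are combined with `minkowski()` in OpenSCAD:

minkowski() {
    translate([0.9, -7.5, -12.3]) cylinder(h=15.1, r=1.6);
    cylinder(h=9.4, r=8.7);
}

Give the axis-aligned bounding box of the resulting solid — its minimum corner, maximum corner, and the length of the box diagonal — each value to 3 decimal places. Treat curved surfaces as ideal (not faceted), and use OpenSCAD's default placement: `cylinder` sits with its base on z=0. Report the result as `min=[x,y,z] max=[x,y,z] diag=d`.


min=[-9.400,-17.800,-12.300] max=[11.200,2.800,12.200] diag=38.065

A = translate([0.9, -7.5, -12.3]) cylinder(h=15.1, r=1.6) → bbox [-0.7,-9.1,-12.3] .. [2.5,-5.9,2.8]
B = cylinder(h=9.4, r=8.7) → bbox [-8.7,-8.7,0] .. [8.7,8.7,9.4]
lo = A.lo+B.lo = [-0.7-8.7, -9.1-8.7, -12.3+0] = [-9.400,-17.800,-12.300]
hi = A.hi+B.hi = [2.5+8.7, -5.9+8.7, 2.8+9.4] = [11.200,2.800,12.200]
diag = √(20.6²+20.6²+24.5²) = √1448.97 = 38.065


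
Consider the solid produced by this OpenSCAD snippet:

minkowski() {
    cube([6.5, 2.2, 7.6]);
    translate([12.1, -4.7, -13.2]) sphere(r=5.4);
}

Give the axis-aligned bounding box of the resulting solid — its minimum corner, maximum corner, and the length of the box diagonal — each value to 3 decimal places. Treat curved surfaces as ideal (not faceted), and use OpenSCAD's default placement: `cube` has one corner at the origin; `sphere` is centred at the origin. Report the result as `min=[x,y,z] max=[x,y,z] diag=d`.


A = translate([12.1, -4.7, -13.2]) sphere(r=5.4) → bbox [6.7,-10.1,-18.6] .. [17.5,0.7,-7.8]
B = cube([6.5, 2.2, 7.6]) → bbox [0,0,0] .. [6.5,2.2,7.6]
lo = A.lo+B.lo = [6.7+0, -10.1+0, -18.6+0] = [6.700,-10.100,-18.600]
hi = A.hi+B.hi = [17.5+6.5, 0.7+2.2, -7.8+7.6] = [24.000,2.900,-0.200]
diag = √(17.3²+13²+18.4²) = √806.85 = 28.405

min=[6.700,-10.100,-18.600] max=[24.000,2.900,-0.200] diag=28.405


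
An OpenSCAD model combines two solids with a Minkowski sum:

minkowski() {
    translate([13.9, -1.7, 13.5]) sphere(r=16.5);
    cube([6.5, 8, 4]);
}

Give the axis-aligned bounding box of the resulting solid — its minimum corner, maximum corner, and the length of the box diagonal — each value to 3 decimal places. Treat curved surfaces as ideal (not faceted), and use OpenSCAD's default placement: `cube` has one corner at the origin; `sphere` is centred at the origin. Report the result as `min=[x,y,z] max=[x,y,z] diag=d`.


min=[-2.600,-18.200,-3.000] max=[36.900,22.800,34.000] diag=67.899

A = translate([13.9, -1.7, 13.5]) sphere(r=16.5) → bbox [-2.6,-18.2,-3] .. [30.4,14.8,30]
B = cube([6.5, 8, 4]) → bbox [0,0,0] .. [6.5,8,4]
lo = A.lo+B.lo = [-2.6+0, -18.2+0, -3+0] = [-2.600,-18.200,-3.000]
hi = A.hi+B.hi = [30.4+6.5, 14.8+8, 30+4] = [36.900,22.800,34.000]
diag = √(39.5²+41²+37²) = √4610.25 = 67.899


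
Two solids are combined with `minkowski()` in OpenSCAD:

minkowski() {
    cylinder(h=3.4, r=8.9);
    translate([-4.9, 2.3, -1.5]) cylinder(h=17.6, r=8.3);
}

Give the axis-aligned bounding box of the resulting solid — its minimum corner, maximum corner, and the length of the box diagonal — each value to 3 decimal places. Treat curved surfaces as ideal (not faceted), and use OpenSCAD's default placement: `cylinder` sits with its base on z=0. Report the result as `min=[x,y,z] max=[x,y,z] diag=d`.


A = translate([-4.9, 2.3, -1.5]) cylinder(h=17.6, r=8.3) → bbox [-13.2,-6,-1.5] .. [3.4,10.6,16.1]
B = cylinder(h=3.4, r=8.9) → bbox [-8.9,-8.9,0] .. [8.9,8.9,3.4]
lo = A.lo+B.lo = [-13.2-8.9, -6-8.9, -1.5+0] = [-22.100,-14.900,-1.500]
hi = A.hi+B.hi = [3.4+8.9, 10.6+8.9, 16.1+3.4] = [12.300,19.500,19.500]
diag = √(34.4²+34.4²+21²) = √2807.72 = 52.988

min=[-22.100,-14.900,-1.500] max=[12.300,19.500,19.500] diag=52.988


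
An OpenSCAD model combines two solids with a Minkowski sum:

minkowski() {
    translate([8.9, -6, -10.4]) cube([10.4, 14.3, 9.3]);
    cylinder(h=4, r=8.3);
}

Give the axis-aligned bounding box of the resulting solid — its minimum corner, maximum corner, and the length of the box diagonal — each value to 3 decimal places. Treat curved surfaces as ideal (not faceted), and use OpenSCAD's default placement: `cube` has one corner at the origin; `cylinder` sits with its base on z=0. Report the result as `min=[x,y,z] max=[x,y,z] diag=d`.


min=[0.600,-14.300,-10.400] max=[27.600,16.600,2.900] diag=43.136

A = translate([8.9, -6, -10.4]) cube([10.4, 14.3, 9.3]) → bbox [8.9,-6,-10.4] .. [19.3,8.3,-1.1]
B = cylinder(h=4, r=8.3) → bbox [-8.3,-8.3,0] .. [8.3,8.3,4]
lo = A.lo+B.lo = [8.9-8.3, -6-8.3, -10.4+0] = [0.600,-14.300,-10.400]
hi = A.hi+B.hi = [19.3+8.3, 8.3+8.3, -1.1+4] = [27.600,16.600,2.900]
diag = √(27²+30.9²+13.3²) = √1860.7 = 43.136


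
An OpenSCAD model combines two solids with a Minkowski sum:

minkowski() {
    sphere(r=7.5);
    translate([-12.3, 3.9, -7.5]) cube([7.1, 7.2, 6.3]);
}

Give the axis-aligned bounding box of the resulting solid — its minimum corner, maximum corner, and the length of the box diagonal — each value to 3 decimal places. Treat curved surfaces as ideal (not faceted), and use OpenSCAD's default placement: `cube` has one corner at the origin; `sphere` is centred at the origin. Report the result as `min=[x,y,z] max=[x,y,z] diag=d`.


min=[-19.800,-3.600,-15.000] max=[2.300,18.600,6.300] diag=37.881

A = translate([-12.3, 3.9, -7.5]) cube([7.1, 7.2, 6.3]) → bbox [-12.3,3.9,-7.5] .. [-5.2,11.1,-1.2]
B = sphere(r=7.5) → bbox [-7.5,-7.5,-7.5] .. [7.5,7.5,7.5]
lo = A.lo+B.lo = [-12.3-7.5, 3.9-7.5, -7.5-7.5] = [-19.800,-3.600,-15.000]
hi = A.hi+B.hi = [-5.2+7.5, 11.1+7.5, -1.2+7.5] = [2.300,18.600,6.300]
diag = √(22.1²+22.2²+21.3²) = √1434.94 = 37.881


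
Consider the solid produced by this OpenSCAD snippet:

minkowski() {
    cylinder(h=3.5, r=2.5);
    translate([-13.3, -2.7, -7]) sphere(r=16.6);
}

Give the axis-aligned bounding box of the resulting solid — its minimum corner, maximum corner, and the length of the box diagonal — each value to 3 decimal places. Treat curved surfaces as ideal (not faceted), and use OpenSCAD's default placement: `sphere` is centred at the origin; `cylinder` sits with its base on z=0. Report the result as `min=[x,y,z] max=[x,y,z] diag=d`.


min=[-32.400,-21.800,-23.600] max=[5.800,16.400,13.100] diag=65.310

A = translate([-13.3, -2.7, -7]) sphere(r=16.6) → bbox [-29.9,-19.3,-23.6] .. [3.3,13.9,9.6]
B = cylinder(h=3.5, r=2.5) → bbox [-2.5,-2.5,0] .. [2.5,2.5,3.5]
lo = A.lo+B.lo = [-29.9-2.5, -19.3-2.5, -23.6+0] = [-32.400,-21.800,-23.600]
hi = A.hi+B.hi = [3.3+2.5, 13.9+2.5, 9.6+3.5] = [5.800,16.400,13.100]
diag = √(38.2²+38.2²+36.7²) = √4265.37 = 65.310


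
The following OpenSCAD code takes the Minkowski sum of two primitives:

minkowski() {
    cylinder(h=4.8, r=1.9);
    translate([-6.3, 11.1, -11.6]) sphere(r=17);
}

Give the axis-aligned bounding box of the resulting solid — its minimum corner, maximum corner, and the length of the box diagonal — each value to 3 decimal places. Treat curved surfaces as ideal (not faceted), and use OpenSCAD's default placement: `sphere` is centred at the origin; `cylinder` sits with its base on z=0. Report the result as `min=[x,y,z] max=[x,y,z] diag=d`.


min=[-25.200,-7.800,-28.600] max=[12.600,30.000,10.200] diag=66.054

A = translate([-6.3, 11.1, -11.6]) sphere(r=17) → bbox [-23.3,-5.9,-28.6] .. [10.7,28.1,5.4]
B = cylinder(h=4.8, r=1.9) → bbox [-1.9,-1.9,0] .. [1.9,1.9,4.8]
lo = A.lo+B.lo = [-23.3-1.9, -5.9-1.9, -28.6+0] = [-25.200,-7.800,-28.600]
hi = A.hi+B.hi = [10.7+1.9, 28.1+1.9, 5.4+4.8] = [12.600,30.000,10.200]
diag = √(37.8²+37.8²+38.8²) = √4363.12 = 66.054


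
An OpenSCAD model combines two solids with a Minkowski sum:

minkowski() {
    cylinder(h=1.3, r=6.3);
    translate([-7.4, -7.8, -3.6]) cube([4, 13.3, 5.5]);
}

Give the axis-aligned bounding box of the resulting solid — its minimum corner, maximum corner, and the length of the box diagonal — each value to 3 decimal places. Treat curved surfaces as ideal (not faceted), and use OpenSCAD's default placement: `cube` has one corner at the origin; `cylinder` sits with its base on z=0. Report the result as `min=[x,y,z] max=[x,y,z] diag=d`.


A = translate([-7.4, -7.8, -3.6]) cube([4, 13.3, 5.5]) → bbox [-7.4,-7.8,-3.6] .. [-3.4,5.5,1.9]
B = cylinder(h=1.3, r=6.3) → bbox [-6.3,-6.3,0] .. [6.3,6.3,1.3]
lo = A.lo+B.lo = [-7.4-6.3, -7.8-6.3, -3.6+0] = [-13.700,-14.100,-3.600]
hi = A.hi+B.hi = [-3.4+6.3, 5.5+6.3, 1.9+1.3] = [2.900,11.800,3.200]
diag = √(16.6²+25.9²+6.8²) = √992.61 = 31.506

min=[-13.700,-14.100,-3.600] max=[2.900,11.800,3.200] diag=31.506


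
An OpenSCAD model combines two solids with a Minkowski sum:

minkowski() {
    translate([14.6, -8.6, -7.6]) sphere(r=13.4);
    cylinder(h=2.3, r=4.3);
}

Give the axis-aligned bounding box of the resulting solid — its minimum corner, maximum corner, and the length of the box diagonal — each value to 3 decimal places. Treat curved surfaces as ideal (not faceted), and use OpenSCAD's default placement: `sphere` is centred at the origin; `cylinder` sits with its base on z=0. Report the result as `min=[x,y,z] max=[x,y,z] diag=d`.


A = translate([14.6, -8.6, -7.6]) sphere(r=13.4) → bbox [1.2,-22,-21] .. [28,4.8,5.8]
B = cylinder(h=2.3, r=4.3) → bbox [-4.3,-4.3,0] .. [4.3,4.3,2.3]
lo = A.lo+B.lo = [1.2-4.3, -22-4.3, -21+0] = [-3.100,-26.300,-21.000]
hi = A.hi+B.hi = [28+4.3, 4.8+4.3, 5.8+2.3] = [32.300,9.100,8.100]
diag = √(35.4²+35.4²+29.1²) = √3353.13 = 57.906

min=[-3.100,-26.300,-21.000] max=[32.300,9.100,8.100] diag=57.906


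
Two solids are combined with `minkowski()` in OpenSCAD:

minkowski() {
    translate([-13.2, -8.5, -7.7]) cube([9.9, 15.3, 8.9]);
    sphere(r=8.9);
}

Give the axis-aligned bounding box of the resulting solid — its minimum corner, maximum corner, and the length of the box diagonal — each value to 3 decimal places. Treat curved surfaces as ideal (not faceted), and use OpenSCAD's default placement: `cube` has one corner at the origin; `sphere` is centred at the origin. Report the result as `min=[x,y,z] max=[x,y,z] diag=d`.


min=[-22.100,-17.400,-16.600] max=[5.600,15.700,10.100] diag=50.752

A = translate([-13.2, -8.5, -7.7]) cube([9.9, 15.3, 8.9]) → bbox [-13.2,-8.5,-7.7] .. [-3.3,6.8,1.2]
B = sphere(r=8.9) → bbox [-8.9,-8.9,-8.9] .. [8.9,8.9,8.9]
lo = A.lo+B.lo = [-13.2-8.9, -8.5-8.9, -7.7-8.9] = [-22.100,-17.400,-16.600]
hi = A.hi+B.hi = [-3.3+8.9, 6.8+8.9, 1.2+8.9] = [5.600,15.700,10.100]
diag = √(27.7²+33.1²+26.7²) = √2575.79 = 50.752


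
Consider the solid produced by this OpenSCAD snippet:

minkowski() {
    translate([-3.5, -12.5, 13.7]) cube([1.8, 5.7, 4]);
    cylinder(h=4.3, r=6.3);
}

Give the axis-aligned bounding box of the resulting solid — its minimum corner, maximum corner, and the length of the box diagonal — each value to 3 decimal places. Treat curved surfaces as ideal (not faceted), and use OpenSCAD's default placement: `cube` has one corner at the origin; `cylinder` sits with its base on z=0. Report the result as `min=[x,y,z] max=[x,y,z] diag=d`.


A = translate([-3.5, -12.5, 13.7]) cube([1.8, 5.7, 4]) → bbox [-3.5,-12.5,13.7] .. [-1.7,-6.8,17.7]
B = cylinder(h=4.3, r=6.3) → bbox [-6.3,-6.3,0] .. [6.3,6.3,4.3]
lo = A.lo+B.lo = [-3.5-6.3, -12.5-6.3, 13.7+0] = [-9.800,-18.800,13.700]
hi = A.hi+B.hi = [-1.7+6.3, -6.8+6.3, 17.7+4.3] = [4.600,-0.500,22.000]
diag = √(14.4²+18.3²+8.3²) = √611.14 = 24.721

min=[-9.800,-18.800,13.700] max=[4.600,-0.500,22.000] diag=24.721


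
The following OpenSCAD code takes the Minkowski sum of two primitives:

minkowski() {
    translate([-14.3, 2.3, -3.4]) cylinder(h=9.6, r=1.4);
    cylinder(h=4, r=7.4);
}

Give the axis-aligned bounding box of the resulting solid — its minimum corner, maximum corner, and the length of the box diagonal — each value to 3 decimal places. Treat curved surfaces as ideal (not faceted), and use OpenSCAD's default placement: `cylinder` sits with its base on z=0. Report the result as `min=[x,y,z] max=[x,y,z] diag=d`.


A = translate([-14.3, 2.3, -3.4]) cylinder(h=9.6, r=1.4) → bbox [-15.7,0.9,-3.4] .. [-12.9,3.7,6.2]
B = cylinder(h=4, r=7.4) → bbox [-7.4,-7.4,0] .. [7.4,7.4,4]
lo = A.lo+B.lo = [-15.7-7.4, 0.9-7.4, -3.4+0] = [-23.100,-6.500,-3.400]
hi = A.hi+B.hi = [-12.9+7.4, 3.7+7.4, 6.2+4] = [-5.500,11.100,10.200]
diag = √(17.6²+17.6²+13.6²) = √804.48 = 28.363

min=[-23.100,-6.500,-3.400] max=[-5.500,11.100,10.200] diag=28.363


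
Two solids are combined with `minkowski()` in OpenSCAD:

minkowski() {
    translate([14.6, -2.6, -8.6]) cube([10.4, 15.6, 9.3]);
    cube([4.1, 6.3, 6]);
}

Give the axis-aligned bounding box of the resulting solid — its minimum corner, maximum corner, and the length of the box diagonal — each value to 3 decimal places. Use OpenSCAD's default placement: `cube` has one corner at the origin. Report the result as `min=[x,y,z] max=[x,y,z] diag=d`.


A = translate([14.6, -2.6, -8.6]) cube([10.4, 15.6, 9.3]) → bbox [14.6,-2.6,-8.6] .. [25,13,0.7]
B = cube([4.1, 6.3, 6]) → bbox [0,0,0] .. [4.1,6.3,6]
lo = A.lo+B.lo = [14.6+0, -2.6+0, -8.6+0] = [14.600,-2.600,-8.600]
hi = A.hi+B.hi = [25+4.1, 13+6.3, 0.7+6] = [29.100,19.300,6.700]
diag = √(14.5²+21.9²+15.3²) = √923.95 = 30.397

min=[14.600,-2.600,-8.600] max=[29.100,19.300,6.700] diag=30.397


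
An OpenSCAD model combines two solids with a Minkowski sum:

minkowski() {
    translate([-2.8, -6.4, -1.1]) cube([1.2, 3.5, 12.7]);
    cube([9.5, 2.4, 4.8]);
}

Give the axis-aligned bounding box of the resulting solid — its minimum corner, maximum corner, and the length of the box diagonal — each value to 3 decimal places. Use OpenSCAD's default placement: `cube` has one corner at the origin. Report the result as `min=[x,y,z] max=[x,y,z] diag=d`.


min=[-2.800,-6.400,-1.100] max=[7.900,-0.500,16.400] diag=21.344

A = translate([-2.8, -6.4, -1.1]) cube([1.2, 3.5, 12.7]) → bbox [-2.8,-6.4,-1.1] .. [-1.6,-2.9,11.6]
B = cube([9.5, 2.4, 4.8]) → bbox [0,0,0] .. [9.5,2.4,4.8]
lo = A.lo+B.lo = [-2.8+0, -6.4+0, -1.1+0] = [-2.800,-6.400,-1.100]
hi = A.hi+B.hi = [-1.6+9.5, -2.9+2.4, 11.6+4.8] = [7.900,-0.500,16.400]
diag = √(10.7²+5.9²+17.5²) = √455.55 = 21.344


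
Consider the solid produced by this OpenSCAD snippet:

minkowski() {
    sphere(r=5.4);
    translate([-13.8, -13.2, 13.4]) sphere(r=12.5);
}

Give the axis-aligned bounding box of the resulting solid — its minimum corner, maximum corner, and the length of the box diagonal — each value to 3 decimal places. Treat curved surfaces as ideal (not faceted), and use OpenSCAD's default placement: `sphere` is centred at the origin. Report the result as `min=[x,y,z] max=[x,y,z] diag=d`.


min=[-31.700,-31.100,-4.500] max=[4.100,4.700,31.300] diag=62.007

A = translate([-13.8, -13.2, 13.4]) sphere(r=12.5) → bbox [-26.3,-25.7,0.9] .. [-1.3,-0.7,25.9]
B = sphere(r=5.4) → bbox [-5.4,-5.4,-5.4] .. [5.4,5.4,5.4]
lo = A.lo+B.lo = [-26.3-5.4, -25.7-5.4, 0.9-5.4] = [-31.700,-31.100,-4.500]
hi = A.hi+B.hi = [-1.3+5.4, -0.7+5.4, 25.9+5.4] = [4.100,4.700,31.300]
diag = √(35.8²+35.8²+35.8²) = √3844.92 = 62.007


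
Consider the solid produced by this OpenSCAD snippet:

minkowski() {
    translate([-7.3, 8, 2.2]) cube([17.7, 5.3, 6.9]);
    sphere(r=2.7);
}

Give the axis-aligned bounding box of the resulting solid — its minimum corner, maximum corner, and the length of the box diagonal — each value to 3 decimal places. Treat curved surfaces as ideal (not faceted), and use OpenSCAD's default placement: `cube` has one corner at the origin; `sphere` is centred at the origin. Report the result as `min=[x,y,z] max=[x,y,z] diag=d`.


A = translate([-7.3, 8, 2.2]) cube([17.7, 5.3, 6.9]) → bbox [-7.3,8,2.2] .. [10.4,13.3,9.1]
B = sphere(r=2.7) → bbox [-2.7,-2.7,-2.7] .. [2.7,2.7,2.7]
lo = A.lo+B.lo = [-7.3-2.7, 8-2.7, 2.2-2.7] = [-10.000,5.300,-0.500]
hi = A.hi+B.hi = [10.4+2.7, 13.3+2.7, 9.1+2.7] = [13.100,16.000,11.800]
diag = √(23.1²+10.7²+12.3²) = √799.39 = 28.273

min=[-10.000,5.300,-0.500] max=[13.100,16.000,11.800] diag=28.273


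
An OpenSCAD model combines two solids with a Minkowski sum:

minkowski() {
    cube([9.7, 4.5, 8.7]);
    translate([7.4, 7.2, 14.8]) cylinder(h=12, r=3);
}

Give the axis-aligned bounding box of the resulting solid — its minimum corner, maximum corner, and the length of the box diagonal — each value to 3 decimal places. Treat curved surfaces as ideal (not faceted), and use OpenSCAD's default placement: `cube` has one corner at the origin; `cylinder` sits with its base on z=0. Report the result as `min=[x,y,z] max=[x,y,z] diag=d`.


min=[4.400,4.200,14.800] max=[20.100,14.700,35.500] diag=28.022

A = translate([7.4, 7.2, 14.8]) cylinder(h=12, r=3) → bbox [4.4,4.2,14.8] .. [10.4,10.2,26.8]
B = cube([9.7, 4.5, 8.7]) → bbox [0,0,0] .. [9.7,4.5,8.7]
lo = A.lo+B.lo = [4.4+0, 4.2+0, 14.8+0] = [4.400,4.200,14.800]
hi = A.hi+B.hi = [10.4+9.7, 10.2+4.5, 26.8+8.7] = [20.100,14.700,35.500]
diag = √(15.7²+10.5²+20.7²) = √785.23 = 28.022


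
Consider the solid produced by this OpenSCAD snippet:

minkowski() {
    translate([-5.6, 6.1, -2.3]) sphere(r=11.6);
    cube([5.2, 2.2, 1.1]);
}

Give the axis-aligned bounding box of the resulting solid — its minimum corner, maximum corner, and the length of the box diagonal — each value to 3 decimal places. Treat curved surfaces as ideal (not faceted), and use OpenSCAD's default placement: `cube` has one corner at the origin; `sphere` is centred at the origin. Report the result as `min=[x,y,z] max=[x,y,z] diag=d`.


A = translate([-5.6, 6.1, -2.3]) sphere(r=11.6) → bbox [-17.2,-5.5,-13.9] .. [6,17.7,9.3]
B = cube([5.2, 2.2, 1.1]) → bbox [0,0,0] .. [5.2,2.2,1.1]
lo = A.lo+B.lo = [-17.2+0, -5.5+0, -13.9+0] = [-17.200,-5.500,-13.900]
hi = A.hi+B.hi = [6+5.2, 17.7+2.2, 9.3+1.1] = [11.200,19.900,10.400]
diag = √(28.4²+25.4²+24.3²) = √2042.21 = 45.191

min=[-17.200,-5.500,-13.900] max=[11.200,19.900,10.400] diag=45.191


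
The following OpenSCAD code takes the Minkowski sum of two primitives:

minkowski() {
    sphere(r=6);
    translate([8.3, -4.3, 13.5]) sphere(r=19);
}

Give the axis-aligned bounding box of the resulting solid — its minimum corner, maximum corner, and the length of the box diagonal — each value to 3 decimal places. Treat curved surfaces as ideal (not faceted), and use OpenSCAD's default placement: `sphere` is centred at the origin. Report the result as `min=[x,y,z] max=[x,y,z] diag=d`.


min=[-16.700,-29.300,-11.500] max=[33.300,20.700,38.500] diag=86.603

A = translate([8.3, -4.3, 13.5]) sphere(r=19) → bbox [-10.7,-23.3,-5.5] .. [27.3,14.7,32.5]
B = sphere(r=6) → bbox [-6,-6,-6] .. [6,6,6]
lo = A.lo+B.lo = [-10.7-6, -23.3-6, -5.5-6] = [-16.700,-29.300,-11.500]
hi = A.hi+B.hi = [27.3+6, 14.7+6, 32.5+6] = [33.300,20.700,38.500]
diag = √(50²+50²+50²) = √7500 = 86.603


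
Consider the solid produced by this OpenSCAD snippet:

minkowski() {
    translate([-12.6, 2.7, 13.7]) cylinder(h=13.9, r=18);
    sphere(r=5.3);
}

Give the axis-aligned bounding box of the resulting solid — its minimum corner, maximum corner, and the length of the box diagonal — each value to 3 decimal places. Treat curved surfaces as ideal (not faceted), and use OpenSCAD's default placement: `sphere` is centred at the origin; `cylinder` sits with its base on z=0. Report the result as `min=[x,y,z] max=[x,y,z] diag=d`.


A = translate([-12.6, 2.7, 13.7]) cylinder(h=13.9, r=18) → bbox [-30.6,-15.3,13.7] .. [5.4,20.7,27.6]
B = sphere(r=5.3) → bbox [-5.3,-5.3,-5.3] .. [5.3,5.3,5.3]
lo = A.lo+B.lo = [-30.6-5.3, -15.3-5.3, 13.7-5.3] = [-35.900,-20.600,8.400]
hi = A.hi+B.hi = [5.4+5.3, 20.7+5.3, 27.6+5.3] = [10.700,26.000,32.900]
diag = √(46.6²+46.6²+24.5²) = √4943.37 = 70.309

min=[-35.900,-20.600,8.400] max=[10.700,26.000,32.900] diag=70.309


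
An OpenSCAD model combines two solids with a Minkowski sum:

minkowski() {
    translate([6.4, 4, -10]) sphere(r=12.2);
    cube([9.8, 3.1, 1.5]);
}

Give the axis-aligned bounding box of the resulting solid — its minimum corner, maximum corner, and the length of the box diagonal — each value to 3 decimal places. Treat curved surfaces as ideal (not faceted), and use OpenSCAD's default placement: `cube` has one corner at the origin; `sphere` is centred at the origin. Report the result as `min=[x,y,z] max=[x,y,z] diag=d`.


min=[-5.800,-8.200,-22.200] max=[28.400,19.300,3.700] diag=50.958

A = translate([6.4, 4, -10]) sphere(r=12.2) → bbox [-5.8,-8.2,-22.2] .. [18.6,16.2,2.2]
B = cube([9.8, 3.1, 1.5]) → bbox [0,0,0] .. [9.8,3.1,1.5]
lo = A.lo+B.lo = [-5.8+0, -8.2+0, -22.2+0] = [-5.800,-8.200,-22.200]
hi = A.hi+B.hi = [18.6+9.8, 16.2+3.1, 2.2+1.5] = [28.400,19.300,3.700]
diag = √(34.2²+27.5²+25.9²) = √2596.7 = 50.958


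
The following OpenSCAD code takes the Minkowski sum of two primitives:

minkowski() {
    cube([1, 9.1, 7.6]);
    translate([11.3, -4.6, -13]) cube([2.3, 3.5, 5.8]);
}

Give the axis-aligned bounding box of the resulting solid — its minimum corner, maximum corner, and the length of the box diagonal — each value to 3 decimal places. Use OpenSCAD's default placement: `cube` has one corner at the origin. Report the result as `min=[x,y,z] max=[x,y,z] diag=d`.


A = translate([11.3, -4.6, -13]) cube([2.3, 3.5, 5.8]) → bbox [11.3,-4.6,-13] .. [13.6,-1.1,-7.2]
B = cube([1, 9.1, 7.6]) → bbox [0,0,0] .. [1,9.1,7.6]
lo = A.lo+B.lo = [11.3+0, -4.6+0, -13+0] = [11.300,-4.600,-13.000]
hi = A.hi+B.hi = [13.6+1, -1.1+9.1, -7.2+7.6] = [14.600,8.000,0.400]
diag = √(3.3²+12.6²+13.4²) = √349.21 = 18.687

min=[11.300,-4.600,-13.000] max=[14.600,8.000,0.400] diag=18.687


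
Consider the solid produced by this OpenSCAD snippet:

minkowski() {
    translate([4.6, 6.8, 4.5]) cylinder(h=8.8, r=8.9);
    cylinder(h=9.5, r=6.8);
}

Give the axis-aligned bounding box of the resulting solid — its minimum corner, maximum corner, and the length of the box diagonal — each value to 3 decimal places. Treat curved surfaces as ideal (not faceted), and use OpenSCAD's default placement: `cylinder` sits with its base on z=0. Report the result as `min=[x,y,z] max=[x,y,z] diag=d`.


min=[-11.100,-8.900,4.500] max=[20.300,22.500,22.800] diag=48.029

A = translate([4.6, 6.8, 4.5]) cylinder(h=8.8, r=8.9) → bbox [-4.3,-2.1,4.5] .. [13.5,15.7,13.3]
B = cylinder(h=9.5, r=6.8) → bbox [-6.8,-6.8,0] .. [6.8,6.8,9.5]
lo = A.lo+B.lo = [-4.3-6.8, -2.1-6.8, 4.5+0] = [-11.100,-8.900,4.500]
hi = A.hi+B.hi = [13.5+6.8, 15.7+6.8, 13.3+9.5] = [20.300,22.500,22.800]
diag = √(31.4²+31.4²+18.3²) = √2306.81 = 48.029


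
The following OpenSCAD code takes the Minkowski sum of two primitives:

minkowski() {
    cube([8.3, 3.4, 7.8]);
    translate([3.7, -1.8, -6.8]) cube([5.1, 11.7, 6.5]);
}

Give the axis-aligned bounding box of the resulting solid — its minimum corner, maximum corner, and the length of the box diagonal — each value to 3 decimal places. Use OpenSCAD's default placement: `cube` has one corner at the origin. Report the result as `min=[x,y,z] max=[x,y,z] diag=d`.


min=[3.700,-1.800,-6.800] max=[17.100,13.300,7.500] diag=24.740

A = translate([3.7, -1.8, -6.8]) cube([5.1, 11.7, 6.5]) → bbox [3.7,-1.8,-6.8] .. [8.8,9.9,-0.3]
B = cube([8.3, 3.4, 7.8]) → bbox [0,0,0] .. [8.3,3.4,7.8]
lo = A.lo+B.lo = [3.7+0, -1.8+0, -6.8+0] = [3.700,-1.800,-6.800]
hi = A.hi+B.hi = [8.8+8.3, 9.9+3.4, -0.3+7.8] = [17.100,13.300,7.500]
diag = √(13.4²+15.1²+14.3²) = √612.06 = 24.740


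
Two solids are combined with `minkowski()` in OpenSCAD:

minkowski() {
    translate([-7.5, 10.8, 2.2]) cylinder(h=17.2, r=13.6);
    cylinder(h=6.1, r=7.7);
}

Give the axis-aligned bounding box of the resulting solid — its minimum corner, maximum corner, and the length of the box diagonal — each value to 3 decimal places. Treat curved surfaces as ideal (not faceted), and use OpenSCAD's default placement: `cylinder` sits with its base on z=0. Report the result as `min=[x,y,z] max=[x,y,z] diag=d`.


min=[-28.800,-10.500,2.200] max=[13.800,32.100,25.500] diag=64.594

A = translate([-7.5, 10.8, 2.2]) cylinder(h=17.2, r=13.6) → bbox [-21.1,-2.8,2.2] .. [6.1,24.4,19.4]
B = cylinder(h=6.1, r=7.7) → bbox [-7.7,-7.7,0] .. [7.7,7.7,6.1]
lo = A.lo+B.lo = [-21.1-7.7, -2.8-7.7, 2.2+0] = [-28.800,-10.500,2.200]
hi = A.hi+B.hi = [6.1+7.7, 24.4+7.7, 19.4+6.1] = [13.800,32.100,25.500]
diag = √(42.6²+42.6²+23.3²) = √4172.41 = 64.594


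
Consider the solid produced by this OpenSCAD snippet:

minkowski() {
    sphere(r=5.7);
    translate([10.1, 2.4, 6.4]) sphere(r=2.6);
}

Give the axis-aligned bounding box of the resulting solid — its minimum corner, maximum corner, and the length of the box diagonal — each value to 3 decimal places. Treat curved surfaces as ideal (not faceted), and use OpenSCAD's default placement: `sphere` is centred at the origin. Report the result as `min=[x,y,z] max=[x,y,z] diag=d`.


min=[1.800,-5.900,-1.900] max=[18.400,10.700,14.700] diag=28.752

A = translate([10.1, 2.4, 6.4]) sphere(r=2.6) → bbox [7.5,-0.2,3.8] .. [12.7,5,9]
B = sphere(r=5.7) → bbox [-5.7,-5.7,-5.7] .. [5.7,5.7,5.7]
lo = A.lo+B.lo = [7.5-5.7, -0.2-5.7, 3.8-5.7] = [1.800,-5.900,-1.900]
hi = A.hi+B.hi = [12.7+5.7, 5+5.7, 9+5.7] = [18.400,10.700,14.700]
diag = √(16.6²+16.6²+16.6²) = √826.68 = 28.752


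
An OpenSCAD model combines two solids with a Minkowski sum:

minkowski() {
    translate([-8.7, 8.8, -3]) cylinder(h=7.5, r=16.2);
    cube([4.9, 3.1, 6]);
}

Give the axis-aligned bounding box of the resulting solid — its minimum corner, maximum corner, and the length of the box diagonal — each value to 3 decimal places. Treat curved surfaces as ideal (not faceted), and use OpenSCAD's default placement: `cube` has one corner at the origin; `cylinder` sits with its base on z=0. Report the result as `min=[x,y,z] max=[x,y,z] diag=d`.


min=[-24.900,-7.400,-3.000] max=[12.400,28.100,10.500] diag=53.233

A = translate([-8.7, 8.8, -3]) cylinder(h=7.5, r=16.2) → bbox [-24.9,-7.4,-3] .. [7.5,25,4.5]
B = cube([4.9, 3.1, 6]) → bbox [0,0,0] .. [4.9,3.1,6]
lo = A.lo+B.lo = [-24.9+0, -7.4+0, -3+0] = [-24.900,-7.400,-3.000]
hi = A.hi+B.hi = [7.5+4.9, 25+3.1, 4.5+6] = [12.400,28.100,10.500]
diag = √(37.3²+35.5²+13.5²) = √2833.79 = 53.233


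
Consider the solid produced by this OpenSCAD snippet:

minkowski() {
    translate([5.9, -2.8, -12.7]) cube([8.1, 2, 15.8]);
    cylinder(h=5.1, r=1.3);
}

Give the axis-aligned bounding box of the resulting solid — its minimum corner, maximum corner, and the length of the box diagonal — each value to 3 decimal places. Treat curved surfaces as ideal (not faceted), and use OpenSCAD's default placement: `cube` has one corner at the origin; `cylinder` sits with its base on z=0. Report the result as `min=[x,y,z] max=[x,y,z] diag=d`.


min=[4.600,-4.100,-12.700] max=[15.300,0.500,8.200] diag=23.926

A = translate([5.9, -2.8, -12.7]) cube([8.1, 2, 15.8]) → bbox [5.9,-2.8,-12.7] .. [14,-0.8,3.1]
B = cylinder(h=5.1, r=1.3) → bbox [-1.3,-1.3,0] .. [1.3,1.3,5.1]
lo = A.lo+B.lo = [5.9-1.3, -2.8-1.3, -12.7+0] = [4.600,-4.100,-12.700]
hi = A.hi+B.hi = [14+1.3, -0.8+1.3, 3.1+5.1] = [15.300,0.500,8.200]
diag = √(10.7²+4.6²+20.9²) = √572.46 = 23.926


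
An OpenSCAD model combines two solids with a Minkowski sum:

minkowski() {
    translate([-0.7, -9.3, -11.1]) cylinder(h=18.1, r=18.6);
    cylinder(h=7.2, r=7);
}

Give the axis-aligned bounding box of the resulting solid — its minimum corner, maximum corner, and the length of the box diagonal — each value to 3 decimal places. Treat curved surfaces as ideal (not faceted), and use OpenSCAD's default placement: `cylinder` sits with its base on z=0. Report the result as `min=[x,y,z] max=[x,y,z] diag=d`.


min=[-26.300,-34.900,-11.100] max=[24.900,16.300,14.200] diag=76.701

A = translate([-0.7, -9.3, -11.1]) cylinder(h=18.1, r=18.6) → bbox [-19.3,-27.9,-11.1] .. [17.9,9.3,7]
B = cylinder(h=7.2, r=7) → bbox [-7,-7,0] .. [7,7,7.2]
lo = A.lo+B.lo = [-19.3-7, -27.9-7, -11.1+0] = [-26.300,-34.900,-11.100]
hi = A.hi+B.hi = [17.9+7, 9.3+7, 7+7.2] = [24.900,16.300,14.200]
diag = √(51.2²+51.2²+25.3²) = √5882.97 = 76.701


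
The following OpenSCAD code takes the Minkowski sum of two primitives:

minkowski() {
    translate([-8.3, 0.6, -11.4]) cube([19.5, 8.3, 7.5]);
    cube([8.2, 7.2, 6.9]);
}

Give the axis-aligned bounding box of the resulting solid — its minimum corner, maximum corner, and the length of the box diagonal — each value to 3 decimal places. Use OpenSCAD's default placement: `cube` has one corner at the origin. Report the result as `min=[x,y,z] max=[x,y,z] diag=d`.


A = translate([-8.3, 0.6, -11.4]) cube([19.5, 8.3, 7.5]) → bbox [-8.3,0.6,-11.4] .. [11.2,8.9,-3.9]
B = cube([8.2, 7.2, 6.9]) → bbox [0,0,0] .. [8.2,7.2,6.9]
lo = A.lo+B.lo = [-8.3+0, 0.6+0, -11.4+0] = [-8.300,0.600,-11.400]
hi = A.hi+B.hi = [11.2+8.2, 8.9+7.2, -3.9+6.9] = [19.400,16.100,3.000]
diag = √(27.7²+15.5²+14.4²) = √1214.9 = 34.855

min=[-8.300,0.600,-11.400] max=[19.400,16.100,3.000] diag=34.855


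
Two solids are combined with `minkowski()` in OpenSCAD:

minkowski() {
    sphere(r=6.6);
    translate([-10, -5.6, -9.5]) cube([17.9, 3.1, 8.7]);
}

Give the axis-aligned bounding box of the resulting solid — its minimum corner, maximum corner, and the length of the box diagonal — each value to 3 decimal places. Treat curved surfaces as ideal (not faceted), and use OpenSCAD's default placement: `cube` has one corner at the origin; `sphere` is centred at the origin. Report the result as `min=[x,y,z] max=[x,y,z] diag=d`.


min=[-16.600,-12.200,-16.100] max=[14.500,4.100,5.800] diag=41.382

A = translate([-10, -5.6, -9.5]) cube([17.9, 3.1, 8.7]) → bbox [-10,-5.6,-9.5] .. [7.9,-2.5,-0.8]
B = sphere(r=6.6) → bbox [-6.6,-6.6,-6.6] .. [6.6,6.6,6.6]
lo = A.lo+B.lo = [-10-6.6, -5.6-6.6, -9.5-6.6] = [-16.600,-12.200,-16.100]
hi = A.hi+B.hi = [7.9+6.6, -2.5+6.6, -0.8+6.6] = [14.500,4.100,5.800]
diag = √(31.1²+16.3²+21.9²) = √1712.51 = 41.382


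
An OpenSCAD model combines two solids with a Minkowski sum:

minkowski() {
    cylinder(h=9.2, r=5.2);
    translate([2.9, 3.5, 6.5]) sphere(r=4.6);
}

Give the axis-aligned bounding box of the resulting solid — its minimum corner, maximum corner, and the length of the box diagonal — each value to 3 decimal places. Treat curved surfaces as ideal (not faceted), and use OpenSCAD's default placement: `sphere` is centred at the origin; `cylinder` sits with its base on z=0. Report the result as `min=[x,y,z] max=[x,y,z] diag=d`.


min=[-6.900,-6.300,1.900] max=[12.700,13.300,20.300] diag=33.270

A = translate([2.9, 3.5, 6.5]) sphere(r=4.6) → bbox [-1.7,-1.1,1.9] .. [7.5,8.1,11.1]
B = cylinder(h=9.2, r=5.2) → bbox [-5.2,-5.2,0] .. [5.2,5.2,9.2]
lo = A.lo+B.lo = [-1.7-5.2, -1.1-5.2, 1.9+0] = [-6.900,-6.300,1.900]
hi = A.hi+B.hi = [7.5+5.2, 8.1+5.2, 11.1+9.2] = [12.700,13.300,20.300]
diag = √(19.6²+19.6²+18.4²) = √1106.88 = 33.270


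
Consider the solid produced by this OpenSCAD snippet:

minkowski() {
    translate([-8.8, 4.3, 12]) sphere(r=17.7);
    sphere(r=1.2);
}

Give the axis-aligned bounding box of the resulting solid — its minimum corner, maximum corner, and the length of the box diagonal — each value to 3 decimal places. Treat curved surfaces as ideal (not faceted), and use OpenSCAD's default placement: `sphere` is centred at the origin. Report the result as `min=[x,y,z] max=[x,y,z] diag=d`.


A = translate([-8.8, 4.3, 12]) sphere(r=17.7) → bbox [-26.5,-13.4,-5.7] .. [8.9,22,29.7]
B = sphere(r=1.2) → bbox [-1.2,-1.2,-1.2] .. [1.2,1.2,1.2]
lo = A.lo+B.lo = [-26.5-1.2, -13.4-1.2, -5.7-1.2] = [-27.700,-14.600,-6.900]
hi = A.hi+B.hi = [8.9+1.2, 22+1.2, 29.7+1.2] = [10.100,23.200,30.900]
diag = √(37.8²+37.8²+37.8²) = √4286.52 = 65.472

min=[-27.700,-14.600,-6.900] max=[10.100,23.200,30.900] diag=65.472


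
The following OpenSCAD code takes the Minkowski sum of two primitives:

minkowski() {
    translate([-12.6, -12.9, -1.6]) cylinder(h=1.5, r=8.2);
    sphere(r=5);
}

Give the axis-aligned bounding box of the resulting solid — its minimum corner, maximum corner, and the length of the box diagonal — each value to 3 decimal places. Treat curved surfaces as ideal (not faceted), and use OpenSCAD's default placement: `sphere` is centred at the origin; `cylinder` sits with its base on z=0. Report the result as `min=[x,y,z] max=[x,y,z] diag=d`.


A = translate([-12.6, -12.9, -1.6]) cylinder(h=1.5, r=8.2) → bbox [-20.8,-21.1,-1.6] .. [-4.4,-4.7,-0.1]
B = sphere(r=5) → bbox [-5,-5,-5] .. [5,5,5]
lo = A.lo+B.lo = [-20.8-5, -21.1-5, -1.6-5] = [-25.800,-26.100,-6.600]
hi = A.hi+B.hi = [-4.4+5, -4.7+5, -0.1+5] = [0.600,0.300,4.900]
diag = √(26.4²+26.4²+11.5²) = √1526.17 = 39.066

min=[-25.800,-26.100,-6.600] max=[0.600,0.300,4.900] diag=39.066


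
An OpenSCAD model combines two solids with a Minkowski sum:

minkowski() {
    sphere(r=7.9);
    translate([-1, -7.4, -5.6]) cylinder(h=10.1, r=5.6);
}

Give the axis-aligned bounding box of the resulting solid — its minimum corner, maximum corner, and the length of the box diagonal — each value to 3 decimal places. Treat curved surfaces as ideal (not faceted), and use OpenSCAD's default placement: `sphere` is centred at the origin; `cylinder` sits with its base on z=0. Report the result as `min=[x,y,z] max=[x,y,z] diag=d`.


A = translate([-1, -7.4, -5.6]) cylinder(h=10.1, r=5.6) → bbox [-6.6,-13,-5.6] .. [4.6,-1.8,4.5]
B = sphere(r=7.9) → bbox [-7.9,-7.9,-7.9] .. [7.9,7.9,7.9]
lo = A.lo+B.lo = [-6.6-7.9, -13-7.9, -5.6-7.9] = [-14.500,-20.900,-13.500]
hi = A.hi+B.hi = [4.6+7.9, -1.8+7.9, 4.5+7.9] = [12.500,6.100,12.400]
diag = √(27²+27²+25.9²) = √2128.81 = 46.139

min=[-14.500,-20.900,-13.500] max=[12.500,6.100,12.400] diag=46.139


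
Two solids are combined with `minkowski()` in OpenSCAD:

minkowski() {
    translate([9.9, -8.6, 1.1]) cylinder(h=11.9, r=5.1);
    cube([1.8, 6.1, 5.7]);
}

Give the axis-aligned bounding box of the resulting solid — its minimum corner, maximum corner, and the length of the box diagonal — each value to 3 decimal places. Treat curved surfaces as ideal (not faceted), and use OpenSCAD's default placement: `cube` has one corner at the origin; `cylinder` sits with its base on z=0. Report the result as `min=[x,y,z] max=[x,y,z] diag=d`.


A = translate([9.9, -8.6, 1.1]) cylinder(h=11.9, r=5.1) → bbox [4.8,-13.7,1.1] .. [15,-3.5,13]
B = cube([1.8, 6.1, 5.7]) → bbox [0,0,0] .. [1.8,6.1,5.7]
lo = A.lo+B.lo = [4.8+0, -13.7+0, 1.1+0] = [4.800,-13.700,1.100]
hi = A.hi+B.hi = [15+1.8, -3.5+6.1, 13+5.7] = [16.800,2.600,18.700]
diag = √(12²+16.3²+17.6²) = √719.45 = 26.823

min=[4.800,-13.700,1.100] max=[16.800,2.600,18.700] diag=26.823


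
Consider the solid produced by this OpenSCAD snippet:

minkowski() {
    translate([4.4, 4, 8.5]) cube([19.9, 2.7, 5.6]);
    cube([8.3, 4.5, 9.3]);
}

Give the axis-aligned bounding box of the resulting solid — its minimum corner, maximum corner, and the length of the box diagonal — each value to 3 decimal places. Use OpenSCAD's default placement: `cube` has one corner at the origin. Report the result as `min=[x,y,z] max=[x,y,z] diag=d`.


A = translate([4.4, 4, 8.5]) cube([19.9, 2.7, 5.6]) → bbox [4.4,4,8.5] .. [24.3,6.7,14.1]
B = cube([8.3, 4.5, 9.3]) → bbox [0,0,0] .. [8.3,4.5,9.3]
lo = A.lo+B.lo = [4.4+0, 4+0, 8.5+0] = [4.400,4.000,8.500]
hi = A.hi+B.hi = [24.3+8.3, 6.7+4.5, 14.1+9.3] = [32.600,11.200,23.400]
diag = √(28.2²+7.2²+14.9²) = √1069.09 = 32.697

min=[4.400,4.000,8.500] max=[32.600,11.200,23.400] diag=32.697


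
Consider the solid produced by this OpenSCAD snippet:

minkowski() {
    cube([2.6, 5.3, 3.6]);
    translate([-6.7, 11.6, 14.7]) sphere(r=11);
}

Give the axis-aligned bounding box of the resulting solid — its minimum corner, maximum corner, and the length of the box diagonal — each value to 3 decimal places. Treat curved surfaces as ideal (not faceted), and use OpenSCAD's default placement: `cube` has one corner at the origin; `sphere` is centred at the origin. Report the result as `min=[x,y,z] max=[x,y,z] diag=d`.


min=[-17.700,0.600,3.700] max=[6.900,27.900,29.300] diag=44.786

A = translate([-6.7, 11.6, 14.7]) sphere(r=11) → bbox [-17.7,0.6,3.7] .. [4.3,22.6,25.7]
B = cube([2.6, 5.3, 3.6]) → bbox [0,0,0] .. [2.6,5.3,3.6]
lo = A.lo+B.lo = [-17.7+0, 0.6+0, 3.7+0] = [-17.700,0.600,3.700]
hi = A.hi+B.hi = [4.3+2.6, 22.6+5.3, 25.7+3.6] = [6.900,27.900,29.300]
diag = √(24.6²+27.3²+25.6²) = √2005.81 = 44.786


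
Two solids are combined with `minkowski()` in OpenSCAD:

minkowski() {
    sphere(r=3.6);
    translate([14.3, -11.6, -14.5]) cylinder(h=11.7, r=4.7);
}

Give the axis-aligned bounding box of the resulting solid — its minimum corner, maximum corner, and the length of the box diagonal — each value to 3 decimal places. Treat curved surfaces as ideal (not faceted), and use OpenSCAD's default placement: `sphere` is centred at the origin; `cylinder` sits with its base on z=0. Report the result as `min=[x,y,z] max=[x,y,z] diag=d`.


min=[6.000,-19.900,-18.100] max=[22.600,-3.300,0.800] diag=30.139

A = translate([14.3, -11.6, -14.5]) cylinder(h=11.7, r=4.7) → bbox [9.6,-16.3,-14.5] .. [19,-6.9,-2.8]
B = sphere(r=3.6) → bbox [-3.6,-3.6,-3.6] .. [3.6,3.6,3.6]
lo = A.lo+B.lo = [9.6-3.6, -16.3-3.6, -14.5-3.6] = [6.000,-19.900,-18.100]
hi = A.hi+B.hi = [19+3.6, -6.9+3.6, -2.8+3.6] = [22.600,-3.300,0.800]
diag = √(16.6²+16.6²+18.9²) = √908.33 = 30.139


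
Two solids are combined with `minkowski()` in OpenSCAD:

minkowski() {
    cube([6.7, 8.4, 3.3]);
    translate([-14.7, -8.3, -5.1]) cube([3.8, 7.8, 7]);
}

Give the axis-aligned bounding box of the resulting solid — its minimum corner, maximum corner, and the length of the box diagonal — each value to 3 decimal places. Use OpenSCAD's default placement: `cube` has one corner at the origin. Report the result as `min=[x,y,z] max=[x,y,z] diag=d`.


min=[-14.700,-8.300,-5.100] max=[-4.200,7.900,5.200] diag=21.881

A = translate([-14.7, -8.3, -5.1]) cube([3.8, 7.8, 7]) → bbox [-14.7,-8.3,-5.1] .. [-10.9,-0.5,1.9]
B = cube([6.7, 8.4, 3.3]) → bbox [0,0,0] .. [6.7,8.4,3.3]
lo = A.lo+B.lo = [-14.7+0, -8.3+0, -5.1+0] = [-14.700,-8.300,-5.100]
hi = A.hi+B.hi = [-10.9+6.7, -0.5+8.4, 1.9+3.3] = [-4.200,7.900,5.200]
diag = √(10.5²+16.2²+10.3²) = √478.78 = 21.881


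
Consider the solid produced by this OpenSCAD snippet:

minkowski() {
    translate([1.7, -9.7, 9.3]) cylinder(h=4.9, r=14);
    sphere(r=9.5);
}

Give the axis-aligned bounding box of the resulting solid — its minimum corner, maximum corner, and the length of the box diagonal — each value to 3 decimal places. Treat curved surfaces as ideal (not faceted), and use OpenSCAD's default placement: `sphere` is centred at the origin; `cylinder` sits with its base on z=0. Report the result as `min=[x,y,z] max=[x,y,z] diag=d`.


min=[-21.800,-33.200,-0.200] max=[25.200,13.800,23.700] diag=70.634

A = translate([1.7, -9.7, 9.3]) cylinder(h=4.9, r=14) → bbox [-12.3,-23.7,9.3] .. [15.7,4.3,14.2]
B = sphere(r=9.5) → bbox [-9.5,-9.5,-9.5] .. [9.5,9.5,9.5]
lo = A.lo+B.lo = [-12.3-9.5, -23.7-9.5, 9.3-9.5] = [-21.800,-33.200,-0.200]
hi = A.hi+B.hi = [15.7+9.5, 4.3+9.5, 14.2+9.5] = [25.200,13.800,23.700]
diag = √(47²+47²+23.9²) = √4989.21 = 70.634


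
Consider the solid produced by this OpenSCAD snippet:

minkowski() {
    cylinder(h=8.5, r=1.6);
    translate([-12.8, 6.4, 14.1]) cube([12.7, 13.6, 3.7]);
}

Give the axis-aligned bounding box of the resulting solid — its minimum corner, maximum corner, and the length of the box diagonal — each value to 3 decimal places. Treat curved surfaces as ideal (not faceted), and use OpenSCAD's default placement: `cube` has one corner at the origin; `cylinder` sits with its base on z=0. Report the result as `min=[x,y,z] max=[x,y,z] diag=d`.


min=[-14.400,4.800,14.100] max=[1.500,21.600,26.300] diag=26.151

A = translate([-12.8, 6.4, 14.1]) cube([12.7, 13.6, 3.7]) → bbox [-12.8,6.4,14.1] .. [-0.1,20,17.8]
B = cylinder(h=8.5, r=1.6) → bbox [-1.6,-1.6,0] .. [1.6,1.6,8.5]
lo = A.lo+B.lo = [-12.8-1.6, 6.4-1.6, 14.1+0] = [-14.400,4.800,14.100]
hi = A.hi+B.hi = [-0.1+1.6, 20+1.6, 17.8+8.5] = [1.500,21.600,26.300]
diag = √(15.9²+16.8²+12.2²) = √683.89 = 26.151
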